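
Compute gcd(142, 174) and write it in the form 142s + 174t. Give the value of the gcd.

Repeated division:
174 = 1×142 + 32
142 = 4×32 + 14
32 = 2×14 + 4
14 = 3×4 + 2
4 = 2×2 + 0
gcd(142, 174) = 2.
Working backward:
2 = 14 − 3·4
2 = −3·32 + 7·14
2 = 7·142 − 31·32
2 = −31·174 + 38·142
So 2 = (-31)·174 + (38)·142.

2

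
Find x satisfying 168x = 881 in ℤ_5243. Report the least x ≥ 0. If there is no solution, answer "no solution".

gcd(168, 5243):
5243 = 31·168 + 35
168 = 4·35 + 28
35 = 1·28 + 7
28 = 4·7 + 0
gcd = 7, but 7 ∤ 881, so the congruence has no solution.

no solution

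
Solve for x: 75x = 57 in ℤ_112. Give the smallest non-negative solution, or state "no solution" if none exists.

First find gcd(75, 112):
112 = 1*75 + 37
75 = 2*37 + 1
37 = 37*1 + 0
gcd = 1, so a unique solution mod 112 exists.
Back-substitute for the Bézout coefficients:
1 = 75 − 2·37
1 = −2·112 + 3·75
So 75·(3) ≡ 1 (mod 112), giving 75⁻¹ ≡ 3.
x ≡ 75⁻¹·57 ≡ 3·57 ≡ 59 (mod 112).

59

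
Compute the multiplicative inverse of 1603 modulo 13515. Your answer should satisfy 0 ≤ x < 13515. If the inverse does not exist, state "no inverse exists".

4342

gcd(13515, 1603) by repeated division:
13515 = 8*1603 + 691
1603 = 2*691 + 221
691 = 3*221 + 28
221 = 7*28 + 25
28 = 1*25 + 3
25 = 8*3 + 1
3 = 3*1 + 0
gcd = 1, so the inverse exists. Back-substitute:
1 = 25 − 8·3
1 = −8·28 + 9·25
1 = 9·221 − 71·28
1 = −71·691 + 222·221
1 = 222·1603 − 515·691
1 = −515·13515 + 4342·1603
So 1603·4342 ≡ 1 (mod 13515).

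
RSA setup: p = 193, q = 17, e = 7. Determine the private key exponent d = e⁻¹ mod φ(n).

φ(n) = (p−1)(q−1) = 192·16 = 3072.
Need d with 7·d ≡ 1 (mod 3072). Apply the extended Euclidean algorithm:
3072 = 438*7 + 6
7 = 1*6 + 1
6 = 6*1 + 0
Back-substitute:
1 = 7 − 6
1 = −3072 + 439·7
So 7·439 ≡ 1 (mod 3072), hence d = 439.

439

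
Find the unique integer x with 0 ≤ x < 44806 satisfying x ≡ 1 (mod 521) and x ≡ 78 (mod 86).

34908

Write x = 1 + 521·k. Then 521·k ≡ 78 − 1 ≡ 77 (mod 86).
Need 521⁻¹ mod 86. Extended Euclid on (86, 5):
86 = 17×5 + 1
5 = 5×1 + 0
Back-substitute:
1 = 86 − 17·5
521⁻¹ ≡ 69 (mod 86), so k ≡ 69·77 ≡ 67 (mod 86).
x = 1 + 521·67 = 34908.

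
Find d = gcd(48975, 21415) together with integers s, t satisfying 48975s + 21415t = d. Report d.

5

Repeated division:
48975 = 2×21415 + 6145
21415 = 3×6145 + 2980
6145 = 2×2980 + 185
2980 = 16×185 + 20
185 = 9×20 + 5
20 = 4×5 + 0
gcd(48975, 21415) = 5.
Working backward:
5 = 185 − 9·20
5 = −9·2980 + 145·185
5 = 145·6145 − 299·2980
5 = −299·21415 + 1042·6145
5 = 1042·48975 − 2383·21415
So 5 = (1042)·48975 + (-2383)·21415.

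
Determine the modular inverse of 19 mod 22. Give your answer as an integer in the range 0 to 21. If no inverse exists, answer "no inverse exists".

Extended Euclidean algorithm:
22 = 1*19 + 3
19 = 6*3 + 1
3 = 3*1 + 0
The gcd is 1. Working backward:
1 = 19 − 6·3
1 = −6·22 + 7·19
So 19·7 ≡ 1 (mod 22).

7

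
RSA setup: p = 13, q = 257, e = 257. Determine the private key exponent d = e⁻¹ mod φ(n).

φ(n) = (p−1)(q−1) = 12·256 = 3072.
Need d with 257·d ≡ 1 (mod 3072). Apply the extended Euclidean algorithm:
3072 = 11*257 + 245
257 = 1*245 + 12
245 = 20*12 + 5
12 = 2*5 + 2
5 = 2*2 + 1
2 = 2*1 + 0
Back-substitute:
1 = 5 − 2·2
1 = −2·12 + 5·5
1 = 5·245 − 102·12
1 = −102·257 + 107·245
1 = 107·3072 − 1279·257
So 257·(-1279) ≡ 1 (mod 3072), hence d ≡ -1279 ≡ 1793 (mod 3072).

1793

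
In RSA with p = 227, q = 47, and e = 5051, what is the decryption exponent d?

φ(n) = (p−1)(q−1) = 226·46 = 10396.
Need d with 5051·d ≡ 1 (mod 10396). Apply the extended Euclidean algorithm:
10396 = 2*5051 + 294
5051 = 17*294 + 53
294 = 5*53 + 29
53 = 1*29 + 24
29 = 1*24 + 5
24 = 4*5 + 4
5 = 1*4 + 1
4 = 4*1 + 0
Back-substitute:
1 = 5 − 4
1 = −24 + 5·5
1 = 5·29 − 6·24
1 = −6·53 + 11·29
1 = 11·294 − 61·53
1 = −61·5051 + 1048·294
1 = 1048·10396 − 2157·5051
So 5051·(-2157) ≡ 1 (mod 10396), hence d ≡ -2157 ≡ 8239 (mod 10396).

8239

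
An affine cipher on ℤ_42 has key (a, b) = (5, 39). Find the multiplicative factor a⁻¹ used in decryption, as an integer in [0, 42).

17

Run Euclid on (42, 5):
42 = 8×5 + 2
5 = 2×2 + 1
2 = 2×1 + 0
Since gcd(5, 42) = 1, back-substitute to write 1 as a combination:
1 = 5 − 2·2
1 = −2·42 + 17·5
So 5·17 ≡ 1 (mod 42).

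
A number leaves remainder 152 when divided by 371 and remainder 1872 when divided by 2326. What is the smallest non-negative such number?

134454

Write x = 152 + 371·k. Then 371·k ≡ 1872 − 152 ≡ 1720 (mod 2326).
Need 371⁻¹ mod 2326. Extended Euclid on (2326, 371):
2326 = 6×371 + 100
371 = 3×100 + 71
100 = 1×71 + 29
71 = 2×29 + 13
29 = 2×13 + 3
13 = 4×3 + 1
3 = 3×1 + 0
Back-substitute:
1 = 13 − 4·3
1 = −4·29 + 9·13
1 = 9·71 − 22·29
1 = −22·100 + 31·71
1 = 31·371 − 115·100
1 = −115·2326 + 721·371
371⁻¹ ≡ 721 (mod 2326), so k ≡ 721·1720 ≡ 362 (mod 2326).
x = 152 + 371·362 = 134454.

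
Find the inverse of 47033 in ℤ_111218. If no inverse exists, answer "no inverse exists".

75587

Extended Euclidean algorithm:
111218 = 2*47033 + 17152
47033 = 2*17152 + 12729
17152 = 1*12729 + 4423
12729 = 2*4423 + 3883
4423 = 1*3883 + 540
3883 = 7*540 + 103
540 = 5*103 + 25
103 = 4*25 + 3
25 = 8*3 + 1
3 = 3*1 + 0
gcd = 1, so the inverse exists. Back-substitute:
1 = 25 − 8·3
1 = −8·103 + 33·25
1 = 33·540 − 173·103
1 = −173·3883 + 1244·540
1 = 1244·4423 − 1417·3883
1 = −1417·12729 + 4078·4423
1 = 4078·17152 − 5495·12729
1 = −5495·47033 + 15068·17152
1 = 15068·111218 − 35631·47033
So 47033·(-35631) ≡ 1 (mod 111218), and -35631 ≡ 75587 (mod 111218).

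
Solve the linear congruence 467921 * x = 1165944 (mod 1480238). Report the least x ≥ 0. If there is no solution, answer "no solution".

397020

First find gcd(467921, 1480238):
1480238 = 3*467921 + 76475
467921 = 6*76475 + 9071
76475 = 8*9071 + 3907
9071 = 2*3907 + 1257
3907 = 3*1257 + 136
1257 = 9*136 + 33
136 = 4*33 + 4
33 = 8*4 + 1
4 = 4*1 + 0
gcd = 1, so a unique solution mod 1480238 exists.
Back-substitute for the Bézout coefficients:
1 = 33 − 8·4
1 = −8·136 + 33·33
1 = 33·1257 − 305·136
1 = −305·3907 + 948·1257
1 = 948·9071 − 2201·3907
1 = −2201·76475 + 18556·9071
1 = 18556·467921 − 113537·76475
1 = −113537·1480238 + 359167·467921
So 467921·(359167) ≡ 1 (mod 1480238), giving 467921⁻¹ ≡ 359167.
x ≡ 467921⁻¹·1165944 ≡ 359167·1165944 ≡ 397020 (mod 1480238).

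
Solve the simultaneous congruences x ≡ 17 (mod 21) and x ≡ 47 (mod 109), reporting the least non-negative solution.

374

Write x = 17 + 21·k. Then 21·k ≡ 47 − 17 ≡ 30 (mod 109).
Need 21⁻¹ mod 109. Extended Euclid on (109, 21):
109 = 5·21 + 4
21 = 5·4 + 1
4 = 4·1 + 0
Back-substitute:
1 = 21 − 5·4
1 = −5·109 + 26·21
21⁻¹ ≡ 26 (mod 109), so k ≡ 26·30 ≡ 17 (mod 109).
x = 17 + 21·17 = 374.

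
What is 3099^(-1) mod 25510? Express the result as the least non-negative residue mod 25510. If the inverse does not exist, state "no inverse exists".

10339

Extended Euclidean algorithm:
25510 = 8×3099 + 718
3099 = 4×718 + 227
718 = 3×227 + 37
227 = 6×37 + 5
37 = 7×5 + 2
5 = 2×2 + 1
2 = 2×1 + 0
gcd = 1, so the inverse exists. Back-substitute:
1 = 5 − 2·2
1 = −2·37 + 15·5
1 = 15·227 − 92·37
1 = −92·718 + 291·227
1 = 291·3099 − 1256·718
1 = −1256·25510 + 10339·3099
So 3099·10339 ≡ 1 (mod 25510).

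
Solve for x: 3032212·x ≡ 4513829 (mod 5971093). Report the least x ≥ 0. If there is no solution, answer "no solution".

First find gcd(3032212, 5971093):
5971093 = 1×3032212 + 2938881
3032212 = 1×2938881 + 93331
2938881 = 31×93331 + 45620
93331 = 2×45620 + 2091
45620 = 21×2091 + 1709
2091 = 1×1709 + 382
1709 = 4×382 + 181
382 = 2×181 + 20
181 = 9×20 + 1
20 = 20×1 + 0
gcd = 1, so a unique solution mod 5971093 exists.
Back-substitute for the Bézout coefficients:
1 = 181 − 9·20
1 = −9·382 + 19·181
1 = 19·1709 − 85·382
1 = −85·2091 + 104·1709
1 = 104·45620 − 2269·2091
1 = −2269·93331 + 4642·45620
1 = 4642·2938881 − 146171·93331
1 = −146171·3032212 + 150813·2938881
1 = 150813·5971093 − 296984·3032212
So 3032212·(-296984) ≡ 1 (mod 5971093), giving 3032212⁻¹ ≡ 5674109.
x ≡ 3032212⁻¹·4513829 ≡ 5674109·4513829 ≡ 5242229 (mod 5971093).

5242229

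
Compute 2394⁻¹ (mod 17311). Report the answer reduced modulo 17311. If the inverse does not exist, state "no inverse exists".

no inverse exists

Euclidean algorithm on 17311, 2394:
17311 = 7*2394 + 553
2394 = 4*553 + 182
553 = 3*182 + 7
182 = 26*7 + 0
Since gcd = 7 > 1, 2394 is not a unit mod 17311.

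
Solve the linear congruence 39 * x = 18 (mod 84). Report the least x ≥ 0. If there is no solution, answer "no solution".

First find gcd(39, 84):
84 = 2×39 + 6
39 = 6×6 + 3
6 = 2×3 + 0
gcd = 3 and 3 | 18, so solutions exist. Divide through by 3: 13x ≡ 6 (mod 28).
Now find 13⁻¹ mod 28:
28 = 2·13 + 2
13 = 6·2 + 1
2 = 2·1 + 0
Back-substitute:
1 = 13 − 6·2
1 = −6·28 + 13·13
So 13⁻¹ ≡ 13 (mod 28).
Then x ≡ 13·6 ≡ 22 (mod 28); the smallest non-negative solution is x = 22.

22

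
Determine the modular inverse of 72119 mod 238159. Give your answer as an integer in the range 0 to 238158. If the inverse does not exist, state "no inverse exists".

74183

gcd(238159, 72119) by repeated division:
238159 = 3*72119 + 21802
72119 = 3*21802 + 6713
21802 = 3*6713 + 1663
6713 = 4*1663 + 61
1663 = 27*61 + 16
61 = 3*16 + 13
16 = 1*13 + 3
13 = 4*3 + 1
3 = 3*1 + 0
gcd = 1, so the inverse exists. Back-substitute:
1 = 13 − 4·3
1 = −4·16 + 5·13
1 = 5·61 − 19·16
1 = −19·1663 + 518·61
1 = 518·6713 − 2091·1663
1 = −2091·21802 + 6791·6713
1 = 6791·72119 − 22464·21802
1 = −22464·238159 + 74183·72119
So 72119·74183 ≡ 1 (mod 238159).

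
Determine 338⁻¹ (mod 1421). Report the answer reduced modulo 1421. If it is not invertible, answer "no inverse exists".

gcd(1421, 338) by repeated division:
1421 = 4·338 + 69
338 = 4·69 + 62
69 = 1·62 + 7
62 = 8·7 + 6
7 = 1·6 + 1
6 = 6·1 + 0
The gcd is 1. Working backward:
1 = 7 − 6
1 = −62 + 9·7
1 = 9·69 − 10·62
1 = −10·338 + 49·69
1 = 49·1421 − 206·338
Hence 338⁻¹ ≡ -206 ≡ 1215 (mod 1421).

1215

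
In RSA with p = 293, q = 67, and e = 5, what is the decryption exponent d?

7709

φ(n) = (p−1)(q−1) = 292·66 = 19272.
Need d with 5·d ≡ 1 (mod 19272). Apply the extended Euclidean algorithm:
19272 = 3854·5 + 2
5 = 2·2 + 1
2 = 2·1 + 0
Back-substitute:
1 = 5 − 2·2
1 = −2·19272 + 7709·5
So 5·7709 ≡ 1 (mod 19272), hence d = 7709.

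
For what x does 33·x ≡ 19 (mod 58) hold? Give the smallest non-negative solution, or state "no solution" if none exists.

41

First find gcd(33, 58):
58 = 1×33 + 25
33 = 1×25 + 8
25 = 3×8 + 1
8 = 8×1 + 0
gcd = 1, so a unique solution mod 58 exists.
Back-substitute for the Bézout coefficients:
1 = 25 − 3·8
1 = −3·33 + 4·25
1 = 4·58 − 7·33
So 33·(-7) ≡ 1 (mod 58), giving 33⁻¹ ≡ 51.
x ≡ 33⁻¹·19 ≡ 51·19 ≡ 41 (mod 58).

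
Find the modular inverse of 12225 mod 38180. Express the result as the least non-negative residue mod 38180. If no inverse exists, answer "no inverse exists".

no inverse exists

Compute gcd(12225, 38180):
38180 = 3×12225 + 1505
12225 = 8×1505 + 185
1505 = 8×185 + 25
185 = 7×25 + 10
25 = 2×10 + 5
10 = 2×5 + 0
gcd(12225, 38180) = 5 ≠ 1, so 12225 has no multiplicative inverse modulo 38180.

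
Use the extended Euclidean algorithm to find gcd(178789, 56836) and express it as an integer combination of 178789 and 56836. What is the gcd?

13

Apply Euclid's algorithm to 178789 and 56836:
178789 = 3*56836 + 8281
56836 = 6*8281 + 7150
8281 = 1*7150 + 1131
7150 = 6*1131 + 364
1131 = 3*364 + 39
364 = 9*39 + 13
39 = 3*13 + 0
gcd(178789, 56836) = 13.
Back-substituting:
13 = 364 − 9·39
13 = −9·1131 + 28·364
13 = 28·7150 − 177·1131
13 = −177·8281 + 205·7150
13 = 205·56836 − 1407·8281
13 = −1407·178789 + 4426·56836
So 13 = (-1407)·178789 + (4426)·56836.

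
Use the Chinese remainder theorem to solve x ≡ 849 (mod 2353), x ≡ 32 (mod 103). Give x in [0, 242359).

Write x = 849 + 2353·k. Then 2353·k ≡ 32 − 849 ≡ 7 (mod 103).
Need 2353⁻¹ mod 103. Extended Euclid on (103, 87):
103 = 1*87 + 16
87 = 5*16 + 7
16 = 2*7 + 2
7 = 3*2 + 1
2 = 2*1 + 0
Back-substitute:
1 = 7 − 3·2
1 = −3·16 + 7·7
1 = 7·87 − 38·16
1 = −38·103 + 45·87
2353⁻¹ ≡ 45 (mod 103), so k ≡ 45·7 ≡ 6 (mod 103).
x = 849 + 2353·6 = 14967.

14967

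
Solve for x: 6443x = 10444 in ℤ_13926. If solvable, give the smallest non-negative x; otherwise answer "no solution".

First find gcd(6443, 13926):
13926 = 2×6443 + 1040
6443 = 6×1040 + 203
1040 = 5×203 + 25
203 = 8×25 + 3
25 = 8×3 + 1
3 = 3×1 + 0
gcd = 1, so a unique solution mod 13926 exists.
Back-substitute for the Bézout coefficients:
1 = 25 − 8·3
1 = −8·203 + 65·25
1 = 65·1040 − 333·203
1 = −333·6443 + 2063·1040
1 = 2063·13926 − 4459·6443
So 6443·(-4459) ≡ 1 (mod 13926), giving 6443⁻¹ ≡ 9467.
x ≡ 6443⁻¹·10444 ≡ 9467·10444 ≡ 12674 (mod 13926).

12674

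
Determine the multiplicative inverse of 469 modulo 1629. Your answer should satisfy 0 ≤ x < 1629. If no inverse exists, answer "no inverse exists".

Run Euclid on (1629, 469):
1629 = 3*469 + 222
469 = 2*222 + 25
222 = 8*25 + 22
25 = 1*22 + 3
22 = 7*3 + 1
3 = 3*1 + 0
Since gcd(469, 1629) = 1, back-substitute to write 1 as a combination:
1 = 22 − 7·3
1 = −7·25 + 8·22
1 = 8·222 − 71·25
1 = −71·469 + 150·222
1 = 150·1629 − 521·469
So 469·(-521) ≡ 1 (mod 1629), and -521 ≡ 1108 (mod 1629).

1108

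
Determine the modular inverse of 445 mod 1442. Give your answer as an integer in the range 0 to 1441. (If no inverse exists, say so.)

849

gcd(1442, 445) by repeated division:
1442 = 3×445 + 107
445 = 4×107 + 17
107 = 6×17 + 5
17 = 3×5 + 2
5 = 2×2 + 1
2 = 2×1 + 0
gcd = 1, so the inverse exists. Back-substitute:
1 = 5 − 2·2
1 = −2·17 + 7·5
1 = 7·107 − 44·17
1 = −44·445 + 183·107
1 = 183·1442 − 593·445
So 445·(-593) ≡ 1 (mod 1442), and -593 ≡ 849 (mod 1442).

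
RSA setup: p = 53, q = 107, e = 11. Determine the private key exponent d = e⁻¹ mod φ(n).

φ(n) = (p−1)(q−1) = 52·106 = 5512.
Need d with 11·d ≡ 1 (mod 5512). Apply the extended Euclidean algorithm:
5512 = 501*11 + 1
11 = 11*1 + 0
Back-substitute:
1 = 5512 − 501·11
So 11·(-501) ≡ 1 (mod 5512), hence d ≡ -501 ≡ 5011 (mod 5512).

5011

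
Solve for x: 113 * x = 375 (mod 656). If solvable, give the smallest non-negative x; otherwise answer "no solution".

First find gcd(113, 656):
656 = 5×113 + 91
113 = 1×91 + 22
91 = 4×22 + 3
22 = 7×3 + 1
3 = 3×1 + 0
gcd = 1, so a unique solution mod 656 exists.
Back-substitute for the Bézout coefficients:
1 = 22 − 7·3
1 = −7·91 + 29·22
1 = 29·113 − 36·91
1 = −36·656 + 209·113
So 113·(209) ≡ 1 (mod 656), giving 113⁻¹ ≡ 209.
x ≡ 113⁻¹·375 ≡ 209·375 ≡ 311 (mod 656).

311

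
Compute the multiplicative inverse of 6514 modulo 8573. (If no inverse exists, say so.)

6487

Run Euclid on (8573, 6514):
8573 = 1*6514 + 2059
6514 = 3*2059 + 337
2059 = 6*337 + 37
337 = 9*37 + 4
37 = 9*4 + 1
4 = 4*1 + 0
gcd = 1, so the inverse exists. Back-substitute:
1 = 37 − 9·4
1 = −9·337 + 82·37
1 = 82·2059 − 501·337
1 = −501·6514 + 1585·2059
1 = 1585·8573 − 2086·6514
Thus 6514·(-2086) ≡ 1 (mod 8573); reducing, -2086 mod 8573 = 6487.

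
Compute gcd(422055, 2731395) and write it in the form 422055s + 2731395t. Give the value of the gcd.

Euclidean algorithm:
2731395 = 6·422055 + 199065
422055 = 2·199065 + 23925
199065 = 8·23925 + 7665
23925 = 3·7665 + 930
7665 = 8·930 + 225
930 = 4·225 + 30
225 = 7·30 + 15
30 = 2·15 + 0
gcd(422055, 2731395) = 15.
Back-substituting:
15 = 225 − 7·30
15 = −7·930 + 29·225
15 = 29·7665 − 239·930
15 = −239·23925 + 746·7665
15 = 746·199065 − 6207·23925
15 = −6207·422055 + 13160·199065
15 = 13160·2731395 − 85167·422055
So 15 = (13160)·2731395 + (-85167)·422055.

15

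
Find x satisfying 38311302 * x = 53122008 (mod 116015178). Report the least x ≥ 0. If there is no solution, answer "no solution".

14387266

First find gcd(38311302, 116015178):
116015178 = 3×38311302 + 1081272
38311302 = 35×1081272 + 466782
1081272 = 2×466782 + 147708
466782 = 3×147708 + 23658
147708 = 6×23658 + 5760
23658 = 4×5760 + 618
5760 = 9×618 + 198
618 = 3×198 + 24
198 = 8×24 + 6
24 = 4×6 + 0
gcd = 6 and 6 | 53122008, so solutions exist. Divide through by 6: 6385217x ≡ 8853668 (mod 19335863).
Now find 6385217⁻¹ mod 19335863:
19335863 = 3·6385217 + 180212
6385217 = 35·180212 + 77797
180212 = 2·77797 + 24618
77797 = 3·24618 + 3943
24618 = 6·3943 + 960
3943 = 4·960 + 103
960 = 9·103 + 33
103 = 3·33 + 4
33 = 8·4 + 1
4 = 4·1 + 0
Back-substitute:
1 = 33 − 8·4
1 = −8·103 + 25·33
1 = 25·960 − 233·103
1 = −233·3943 + 957·960
1 = 957·24618 − 5975·3943
1 = −5975·77797 + 18882·24618
1 = 18882·180212 − 43739·77797
1 = −43739·6385217 + 1549747·180212
1 = 1549747·19335863 − 4692980·6385217
So 6385217·(-4692980) ≡ 1 (mod 19335863), i.e. 6385217⁻¹ ≡ 14642883.
Then x ≡ 14642883·8853668 ≡ 14387266 (mod 19335863); the smallest non-negative solution is x = 14387266.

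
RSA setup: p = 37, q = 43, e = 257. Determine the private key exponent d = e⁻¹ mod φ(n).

353

φ(n) = (p−1)(q−1) = 36·42 = 1512.
Need d with 257·d ≡ 1 (mod 1512). Apply the extended Euclidean algorithm:
1512 = 5*257 + 227
257 = 1*227 + 30
227 = 7*30 + 17
30 = 1*17 + 13
17 = 1*13 + 4
13 = 3*4 + 1
4 = 4*1 + 0
Back-substitute:
1 = 13 − 3·4
1 = −3·17 + 4·13
1 = 4·30 − 7·17
1 = −7·227 + 53·30
1 = 53·257 − 60·227
1 = −60·1512 + 353·257
So 257·353 ≡ 1 (mod 1512), hence d = 353.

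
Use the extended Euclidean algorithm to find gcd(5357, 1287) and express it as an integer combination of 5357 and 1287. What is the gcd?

11

Repeated division:
5357 = 4×1287 + 209
1287 = 6×209 + 33
209 = 6×33 + 11
33 = 3×11 + 0
gcd(5357, 1287) = 11.
Express as a combination:
11 = 209 − 6·33
11 = −6·1287 + 37·209
11 = 37·5357 − 154·1287
So 11 = (37)·5357 + (-154)·1287.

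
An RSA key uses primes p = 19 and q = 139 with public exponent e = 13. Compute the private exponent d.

φ(n) = (p−1)(q−1) = 18·138 = 2484.
Need d with 13·d ≡ 1 (mod 2484). Apply the extended Euclidean algorithm:
2484 = 191*13 + 1
13 = 13*1 + 0
Back-substitute:
1 = 2484 − 191·13
So 13·(-191) ≡ 1 (mod 2484), hence d ≡ -191 ≡ 2293 (mod 2484).

2293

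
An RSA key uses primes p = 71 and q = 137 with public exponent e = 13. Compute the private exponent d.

φ(n) = (p−1)(q−1) = 70·136 = 9520.
Need d with 13·d ≡ 1 (mod 9520). Apply the extended Euclidean algorithm:
9520 = 732×13 + 4
13 = 3×4 + 1
4 = 4×1 + 0
Back-substitute:
1 = 13 − 3·4
1 = −3·9520 + 2197·13
So 13·2197 ≡ 1 (mod 9520), hence d = 2197.

2197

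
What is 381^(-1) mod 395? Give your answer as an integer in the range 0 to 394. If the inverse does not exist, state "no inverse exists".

141

Apply the Euclidean algorithm to 395 and 381:
395 = 1·381 + 14
381 = 27·14 + 3
14 = 4·3 + 2
3 = 1·2 + 1
2 = 2·1 + 0
Since gcd(381, 395) = 1, back-substitute to write 1 as a combination:
1 = 3 − 2
1 = −14 + 5·3
1 = 5·381 − 136·14
1 = −136·395 + 141·381
So 381·141 ≡ 1 (mod 395).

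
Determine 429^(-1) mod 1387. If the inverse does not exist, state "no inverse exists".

957

Run Euclid on (1387, 429):
1387 = 3*429 + 100
429 = 4*100 + 29
100 = 3*29 + 13
29 = 2*13 + 3
13 = 4*3 + 1
3 = 3*1 + 0
Since gcd(429, 1387) = 1, back-substitute to write 1 as a combination:
1 = 13 − 4·3
1 = −4·29 + 9·13
1 = 9·100 − 31·29
1 = −31·429 + 133·100
1 = 133·1387 − 430·429
Hence 429⁻¹ ≡ -430 ≡ 957 (mod 1387).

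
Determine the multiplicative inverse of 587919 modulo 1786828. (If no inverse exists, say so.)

gcd(1786828, 587919) by repeated division:
1786828 = 3×587919 + 23071
587919 = 25×23071 + 11144
23071 = 2×11144 + 783
11144 = 14×783 + 182
783 = 4×182 + 55
182 = 3×55 + 17
55 = 3×17 + 4
17 = 4×4 + 1
4 = 4×1 + 0
gcd = 1, so the inverse exists. Back-substitute:
1 = 17 − 4·4
1 = −4·55 + 13·17
1 = 13·182 − 43·55
1 = −43·783 + 185·182
1 = 185·11144 − 2633·783
1 = −2633·23071 + 5451·11144
1 = 5451·587919 − 138908·23071
1 = −138908·1786828 + 422175·587919
So 587919·422175 ≡ 1 (mod 1786828).

422175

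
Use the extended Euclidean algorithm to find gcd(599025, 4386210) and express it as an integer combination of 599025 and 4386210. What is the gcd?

15

Euclidean algorithm:
4386210 = 7·599025 + 193035
599025 = 3·193035 + 19920
193035 = 9·19920 + 13755
19920 = 1·13755 + 6165
13755 = 2·6165 + 1425
6165 = 4·1425 + 465
1425 = 3·465 + 30
465 = 15·30 + 15
30 = 2·15 + 0
gcd(599025, 4386210) = 15.
Back-substituting:
15 = 465 − 15·30
15 = −15·1425 + 46·465
15 = 46·6165 − 199·1425
15 = −199·13755 + 444·6165
15 = 444·19920 − 643·13755
15 = −643·193035 + 6231·19920
15 = 6231·599025 − 19336·193035
15 = −19336·4386210 + 141583·599025
So 15 = (-19336)·4386210 + (141583)·599025.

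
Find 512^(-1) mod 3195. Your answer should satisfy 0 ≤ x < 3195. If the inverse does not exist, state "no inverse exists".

2078

Apply the Euclidean algorithm to 3195 and 512:
3195 = 6·512 + 123
512 = 4·123 + 20
123 = 6·20 + 3
20 = 6·3 + 2
3 = 1·2 + 1
2 = 2·1 + 0
Since gcd(512, 3195) = 1, back-substitute to write 1 as a combination:
1 = 3 − 2
1 = −20 + 7·3
1 = 7·123 − 43·20
1 = −43·512 + 179·123
1 = 179·3195 − 1117·512
Thus 512·(-1117) ≡ 1 (mod 3195); reducing, -1117 mod 3195 = 2078.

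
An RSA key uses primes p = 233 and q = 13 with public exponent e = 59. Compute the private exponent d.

755

φ(n) = (p−1)(q−1) = 232·12 = 2784.
Need d with 59·d ≡ 1 (mod 2784). Apply the extended Euclidean algorithm:
2784 = 47×59 + 11
59 = 5×11 + 4
11 = 2×4 + 3
4 = 1×3 + 1
3 = 3×1 + 0
Back-substitute:
1 = 4 − 3
1 = −11 + 3·4
1 = 3·59 − 16·11
1 = −16·2784 + 755·59
So 59·755 ≡ 1 (mod 2784), hence d = 755.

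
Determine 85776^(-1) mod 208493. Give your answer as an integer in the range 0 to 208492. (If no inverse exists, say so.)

Run Euclid on (208493, 85776):
208493 = 2·85776 + 36941
85776 = 2·36941 + 11894
36941 = 3·11894 + 1259
11894 = 9·1259 + 563
1259 = 2·563 + 133
563 = 4·133 + 31
133 = 4·31 + 9
31 = 3·9 + 4
9 = 2·4 + 1
4 = 4·1 + 0
gcd = 1, so the inverse exists. Back-substitute:
1 = 9 − 2·4
1 = −2·31 + 7·9
1 = 7·133 − 30·31
1 = −30·563 + 127·133
1 = 127·1259 − 284·563
1 = −284·11894 + 2683·1259
1 = 2683·36941 − 8333·11894
1 = −8333·85776 + 19349·36941
1 = 19349·208493 − 47031·85776
Hence 85776⁻¹ ≡ -47031 ≡ 161462 (mod 208493).

161462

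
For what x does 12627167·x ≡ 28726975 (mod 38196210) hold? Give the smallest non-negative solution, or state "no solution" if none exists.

First find gcd(12627167, 38196210):
38196210 = 3·12627167 + 314709
12627167 = 40·314709 + 38807
314709 = 8·38807 + 4253
38807 = 9·4253 + 530
4253 = 8·530 + 13
530 = 40·13 + 10
13 = 1·10 + 3
10 = 3·3 + 1
3 = 3·1 + 0
gcd = 1, so a unique solution mod 38196210 exists.
Back-substitute for the Bézout coefficients:
1 = 10 − 3·3
1 = −3·13 + 4·10
1 = 4·530 − 163·13
1 = −163·4253 + 1308·530
1 = 1308·38807 − 11935·4253
1 = −11935·314709 + 96788·38807
1 = 96788·12627167 − 3883455·314709
1 = −3883455·38196210 + 11747153·12627167
So 12627167·(11747153) ≡ 1 (mod 38196210), giving 12627167⁻¹ ≡ 11747153.
x ≡ 12627167⁻¹·28726975 ≡ 11747153·28726975 ≡ 16468655 (mod 38196210).

16468655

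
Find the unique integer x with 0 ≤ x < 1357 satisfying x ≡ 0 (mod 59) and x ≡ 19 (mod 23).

Write x = 0 + 59·k. Then 59·k ≡ 19 − 0 ≡ 19 (mod 23).
Need 59⁻¹ mod 23. Extended Euclid on (23, 13):
23 = 1·13 + 10
13 = 1·10 + 3
10 = 3·3 + 1
3 = 3·1 + 0
Back-substitute:
1 = 10 − 3·3
1 = −3·13 + 4·10
1 = 4·23 − 7·13
59⁻¹ ≡ 16 (mod 23), so k ≡ 16·19 ≡ 5 (mod 23).
x = 0 + 59·5 = 295.

295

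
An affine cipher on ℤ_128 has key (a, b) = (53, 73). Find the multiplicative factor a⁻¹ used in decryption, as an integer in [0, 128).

Extended Euclidean algorithm:
128 = 2·53 + 22
53 = 2·22 + 9
22 = 2·9 + 4
9 = 2·4 + 1
4 = 4·1 + 0
Since gcd(53, 128) = 1, back-substitute to write 1 as a combination:
1 = 9 − 2·4
1 = −2·22 + 5·9
1 = 5·53 − 12·22
1 = −12·128 + 29·53
So 53·29 ≡ 1 (mod 128).

29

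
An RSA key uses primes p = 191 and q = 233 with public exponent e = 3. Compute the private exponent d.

φ(n) = (p−1)(q−1) = 190·232 = 44080.
Need d with 3·d ≡ 1 (mod 44080). Apply the extended Euclidean algorithm:
44080 = 14693*3 + 1
3 = 3*1 + 0
Back-substitute:
1 = 44080 − 14693·3
So 3·(-14693) ≡ 1 (mod 44080), hence d ≡ -14693 ≡ 29387 (mod 44080).

29387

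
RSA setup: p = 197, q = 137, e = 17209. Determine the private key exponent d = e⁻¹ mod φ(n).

17449

φ(n) = (p−1)(q−1) = 196·136 = 26656.
Need d with 17209·d ≡ 1 (mod 26656). Apply the extended Euclidean algorithm:
26656 = 1*17209 + 9447
17209 = 1*9447 + 7762
9447 = 1*7762 + 1685
7762 = 4*1685 + 1022
1685 = 1*1022 + 663
1022 = 1*663 + 359
663 = 1*359 + 304
359 = 1*304 + 55
304 = 5*55 + 29
55 = 1*29 + 26
29 = 1*26 + 3
26 = 8*3 + 2
3 = 1*2 + 1
2 = 2*1 + 0
Back-substitute:
1 = 3 − 2
1 = −26 + 9·3
1 = 9·29 − 10·26
1 = −10·55 + 19·29
1 = 19·304 − 105·55
1 = −105·359 + 124·304
1 = 124·663 − 229·359
1 = −229·1022 + 353·663
1 = 353·1685 − 582·1022
1 = −582·7762 + 2681·1685
1 = 2681·9447 − 3263·7762
1 = −3263·17209 + 5944·9447
1 = 5944·26656 − 9207·17209
So 17209·(-9207) ≡ 1 (mod 26656), hence d ≡ -9207 ≡ 17449 (mod 26656).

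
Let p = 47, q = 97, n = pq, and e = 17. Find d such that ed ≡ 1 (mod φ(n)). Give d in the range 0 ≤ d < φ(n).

φ(n) = (p−1)(q−1) = 46·96 = 4416.
Need d with 17·d ≡ 1 (mod 4416). Apply the extended Euclidean algorithm:
4416 = 259×17 + 13
17 = 1×13 + 4
13 = 3×4 + 1
4 = 4×1 + 0
Back-substitute:
1 = 13 − 3·4
1 = −3·17 + 4·13
1 = 4·4416 − 1039·17
So 17·(-1039) ≡ 1 (mod 4416), hence d ≡ -1039 ≡ 3377 (mod 4416).

3377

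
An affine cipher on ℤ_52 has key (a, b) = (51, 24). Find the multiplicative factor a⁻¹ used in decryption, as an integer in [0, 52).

51

Run Euclid on (52, 51):
52 = 1*51 + 1
51 = 51*1 + 0
Since gcd(51, 52) = 1, back-substitute to write 1 as a combination:
1 = 52 − 51
Hence 51⁻¹ ≡ -1 ≡ 51 (mod 52).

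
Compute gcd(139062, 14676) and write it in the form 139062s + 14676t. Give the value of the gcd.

6

Apply Euclid's algorithm to 139062 and 14676:
139062 = 9*14676 + 6978
14676 = 2*6978 + 720
6978 = 9*720 + 498
720 = 1*498 + 222
498 = 2*222 + 54
222 = 4*54 + 6
54 = 9*6 + 0
gcd(139062, 14676) = 6.
Back-substituting:
6 = 222 − 4·54
6 = −4·498 + 9·222
6 = 9·720 − 13·498
6 = −13·6978 + 126·720
6 = 126·14676 − 265·6978
6 = −265·139062 + 2511·14676
So 6 = (-265)·139062 + (2511)·14676.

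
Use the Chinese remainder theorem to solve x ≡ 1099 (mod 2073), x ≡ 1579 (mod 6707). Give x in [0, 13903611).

222910

Write x = 1099 + 2073·k. Then 2073·k ≡ 1579 − 1099 ≡ 480 (mod 6707).
Need 2073⁻¹ mod 6707. Extended Euclid on (6707, 2073):
6707 = 3×2073 + 488
2073 = 4×488 + 121
488 = 4×121 + 4
121 = 30×4 + 1
4 = 4×1 + 0
Back-substitute:
1 = 121 − 30·4
1 = −30·488 + 121·121
1 = 121·2073 − 514·488
1 = −514·6707 + 1663·2073
2073⁻¹ ≡ 1663 (mod 6707), so k ≡ 1663·480 ≡ 107 (mod 6707).
x = 1099 + 2073·107 = 222910.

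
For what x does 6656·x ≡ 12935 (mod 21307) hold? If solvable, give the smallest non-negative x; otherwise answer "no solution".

First find gcd(6656, 21307):
21307 = 3×6656 + 1339
6656 = 4×1339 + 1300
1339 = 1×1300 + 39
1300 = 33×39 + 13
39 = 3×13 + 0
gcd = 13 and 13 | 12935, so solutions exist. Divide through by 13: 512x ≡ 995 (mod 1639).
Now find 512⁻¹ mod 1639:
1639 = 3*512 + 103
512 = 4*103 + 100
103 = 1*100 + 3
100 = 33*3 + 1
3 = 3*1 + 0
Back-substitute:
1 = 100 − 33·3
1 = −33·103 + 34·100
1 = 34·512 − 169·103
1 = −169·1639 + 541·512
So 512⁻¹ ≡ 541 (mod 1639).
Then x ≡ 541·995 ≡ 703 (mod 1639); the smallest non-negative solution is x = 703.

703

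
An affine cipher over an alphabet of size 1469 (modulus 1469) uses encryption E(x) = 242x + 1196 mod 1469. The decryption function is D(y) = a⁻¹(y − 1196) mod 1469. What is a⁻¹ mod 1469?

1123

Extended Euclidean algorithm:
1469 = 6*242 + 17
242 = 14*17 + 4
17 = 4*4 + 1
4 = 4*1 + 0
Since gcd(242, 1469) = 1, back-substitute to write 1 as a combination:
1 = 17 − 4·4
1 = −4·242 + 57·17
1 = 57·1469 − 346·242
Hence 242⁻¹ ≡ -346 ≡ 1123 (mod 1469).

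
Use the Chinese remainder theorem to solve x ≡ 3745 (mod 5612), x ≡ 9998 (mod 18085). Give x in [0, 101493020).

11783333

Write x = 3745 + 5612·k. Then 5612·k ≡ 9998 − 3745 ≡ 6253 (mod 18085).
Need 5612⁻¹ mod 18085. Extended Euclid on (18085, 5612):
18085 = 3·5612 + 1249
5612 = 4·1249 + 616
1249 = 2·616 + 17
616 = 36·17 + 4
17 = 4·4 + 1
4 = 4·1 + 0
Back-substitute:
1 = 17 − 4·4
1 = −4·616 + 145·17
1 = 145·1249 − 294·616
1 = −294·5612 + 1321·1249
1 = 1321·18085 − 4257·5612
5612⁻¹ ≡ 13828 (mod 18085), so k ≡ 13828·6253 ≡ 2099 (mod 18085).
x = 3745 + 5612·2099 = 11783333.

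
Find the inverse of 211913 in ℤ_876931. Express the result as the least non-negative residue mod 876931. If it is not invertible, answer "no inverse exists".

Run Euclid on (876931, 211913):
876931 = 4·211913 + 29279
211913 = 7·29279 + 6960
29279 = 4·6960 + 1439
6960 = 4·1439 + 1204
1439 = 1·1204 + 235
1204 = 5·235 + 29
235 = 8·29 + 3
29 = 9·3 + 2
3 = 1·2 + 1
2 = 2·1 + 0
Since gcd(211913, 876931) = 1, back-substitute to write 1 as a combination:
1 = 3 − 2
1 = −29 + 10·3
1 = 10·235 − 81·29
1 = −81·1204 + 415·235
1 = 415·1439 − 496·1204
1 = −496·6960 + 2399·1439
1 = 2399·29279 − 10092·6960
1 = −10092·211913 + 73043·29279
1 = 73043·876931 − 302264·211913
So 211913·(-302264) ≡ 1 (mod 876931), and -302264 ≡ 574667 (mod 876931).

574667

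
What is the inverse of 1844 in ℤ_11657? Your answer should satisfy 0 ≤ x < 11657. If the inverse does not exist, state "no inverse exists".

1435

Apply the Euclidean algorithm to 11657 and 1844:
11657 = 6*1844 + 593
1844 = 3*593 + 65
593 = 9*65 + 8
65 = 8*8 + 1
8 = 8*1 + 0
Since gcd(1844, 11657) = 1, back-substitute to write 1 as a combination:
1 = 65 − 8·8
1 = −8·593 + 73·65
1 = 73·1844 − 227·593
1 = −227·11657 + 1435·1844
So 1844·1435 ≡ 1 (mod 11657).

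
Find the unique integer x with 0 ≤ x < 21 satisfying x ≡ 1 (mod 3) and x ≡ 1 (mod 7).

Write x = 1 + 3·k. Then 3·k ≡ 1 − 1 ≡ 0 (mod 7).
Need 3⁻¹ mod 7. Extended Euclid on (7, 3):
7 = 2×3 + 1
3 = 3×1 + 0
Back-substitute:
1 = 7 − 2·3
3⁻¹ ≡ 5 (mod 7), so k ≡ 5·0 ≡ 0 (mod 7).
x = 1 + 3·0 = 1.

1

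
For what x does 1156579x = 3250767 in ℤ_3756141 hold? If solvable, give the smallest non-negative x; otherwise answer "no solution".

2705412

First find gcd(1156579, 3756141):
3756141 = 3·1156579 + 286404
1156579 = 4·286404 + 10963
286404 = 26·10963 + 1366
10963 = 8·1366 + 35
1366 = 39·35 + 1
35 = 35·1 + 0
gcd = 1, so a unique solution mod 3756141 exists.
Back-substitute for the Bézout coefficients:
1 = 1366 − 39·35
1 = −39·10963 + 313·1366
1 = 313·286404 − 8177·10963
1 = −8177·1156579 + 33021·286404
1 = 33021·3756141 − 107240·1156579
So 1156579·(-107240) ≡ 1 (mod 3756141), giving 1156579⁻¹ ≡ 3648901.
x ≡ 1156579⁻¹·3250767 ≡ 3648901·3250767 ≡ 2705412 (mod 3756141).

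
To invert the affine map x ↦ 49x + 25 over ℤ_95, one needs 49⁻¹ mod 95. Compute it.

64

Apply the Euclidean algorithm to 95 and 49:
95 = 1·49 + 46
49 = 1·46 + 3
46 = 15·3 + 1
3 = 3·1 + 0
gcd = 1, so the inverse exists. Back-substitute:
1 = 46 − 15·3
1 = −15·49 + 16·46
1 = 16·95 − 31·49
Thus 49·(-31) ≡ 1 (mod 95); reducing, -31 mod 95 = 64.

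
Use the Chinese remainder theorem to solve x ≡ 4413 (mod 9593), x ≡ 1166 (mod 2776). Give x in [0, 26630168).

10758166

Write x = 4413 + 9593·k. Then 9593·k ≡ 1166 − 4413 ≡ 2305 (mod 2776).
Need 9593⁻¹ mod 2776. Extended Euclid on (2776, 1265):
2776 = 2*1265 + 246
1265 = 5*246 + 35
246 = 7*35 + 1
35 = 35*1 + 0
Back-substitute:
1 = 246 − 7·35
1 = −7·1265 + 36·246
1 = 36·2776 − 79·1265
9593⁻¹ ≡ 2697 (mod 2776), so k ≡ 2697·2305 ≡ 1121 (mod 2776).
x = 4413 + 9593·1121 = 10758166.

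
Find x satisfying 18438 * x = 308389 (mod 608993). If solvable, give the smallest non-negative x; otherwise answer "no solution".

gcd(18438, 608993):
608993 = 33·18438 + 539
18438 = 34·539 + 112
539 = 4·112 + 91
112 = 1·91 + 21
91 = 4·21 + 7
21 = 3·7 + 0
gcd = 7, but 7 ∤ 308389, so the congruence has no solution.

no solution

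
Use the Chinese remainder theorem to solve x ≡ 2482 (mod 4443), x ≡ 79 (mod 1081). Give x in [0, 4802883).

Write x = 2482 + 4443·k. Then 4443·k ≡ 79 − 2482 ≡ 840 (mod 1081).
Need 4443⁻¹ mod 1081. Extended Euclid on (1081, 119):
1081 = 9·119 + 10
119 = 11·10 + 9
10 = 1·9 + 1
9 = 9·1 + 0
Back-substitute:
1 = 10 − 9
1 = −119 + 12·10
1 = 12·1081 − 109·119
4443⁻¹ ≡ 972 (mod 1081), so k ≡ 972·840 ≡ 325 (mod 1081).
x = 2482 + 4443·325 = 1446457.

1446457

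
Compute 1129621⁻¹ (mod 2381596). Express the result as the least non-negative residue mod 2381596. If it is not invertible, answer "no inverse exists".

1217893

Apply the Euclidean algorithm to 2381596 and 1129621:
2381596 = 2×1129621 + 122354
1129621 = 9×122354 + 28435
122354 = 4×28435 + 8614
28435 = 3×8614 + 2593
8614 = 3×2593 + 835
2593 = 3×835 + 88
835 = 9×88 + 43
88 = 2×43 + 2
43 = 21×2 + 1
2 = 2×1 + 0
Since gcd(1129621, 2381596) = 1, back-substitute to write 1 as a combination:
1 = 43 − 21·2
1 = −21·88 + 43·43
1 = 43·835 − 408·88
1 = −408·2593 + 1267·835
1 = 1267·8614 − 4209·2593
1 = −4209·28435 + 13894·8614
1 = 13894·122354 − 59785·28435
1 = −59785·1129621 + 551959·122354
1 = 551959·2381596 − 1163703·1129621
Thus 1129621·(-1163703) ≡ 1 (mod 2381596); reducing, -1163703 mod 2381596 = 1217893.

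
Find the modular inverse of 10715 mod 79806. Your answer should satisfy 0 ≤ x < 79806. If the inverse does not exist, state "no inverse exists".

71345

Extended Euclidean algorithm:
79806 = 7*10715 + 4801
10715 = 2*4801 + 1113
4801 = 4*1113 + 349
1113 = 3*349 + 66
349 = 5*66 + 19
66 = 3*19 + 9
19 = 2*9 + 1
9 = 9*1 + 0
Since gcd(10715, 79806) = 1, back-substitute to write 1 as a combination:
1 = 19 − 2·9
1 = −2·66 + 7·19
1 = 7·349 − 37·66
1 = −37·1113 + 118·349
1 = 118·4801 − 509·1113
1 = −509·10715 + 1136·4801
1 = 1136·79806 − 8461·10715
So 10715·(-8461) ≡ 1 (mod 79806), and -8461 ≡ 71345 (mod 79806).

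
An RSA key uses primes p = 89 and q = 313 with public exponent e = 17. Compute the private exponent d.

φ(n) = (p−1)(q−1) = 88·312 = 27456.
Need d with 17·d ≡ 1 (mod 27456). Apply the extended Euclidean algorithm:
27456 = 1615×17 + 1
17 = 17×1 + 0
Back-substitute:
1 = 27456 − 1615·17
So 17·(-1615) ≡ 1 (mod 27456), hence d ≡ -1615 ≡ 25841 (mod 27456).

25841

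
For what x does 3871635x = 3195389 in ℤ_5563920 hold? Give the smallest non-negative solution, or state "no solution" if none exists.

no solution

gcd(3871635, 5563920):
5563920 = 1*3871635 + 1692285
3871635 = 2*1692285 + 487065
1692285 = 3*487065 + 231090
487065 = 2*231090 + 24885
231090 = 9*24885 + 7125
24885 = 3*7125 + 3510
7125 = 2*3510 + 105
3510 = 33*105 + 45
105 = 2*45 + 15
45 = 3*15 + 0
gcd = 15, but 15 ∤ 3195389, so the congruence has no solution.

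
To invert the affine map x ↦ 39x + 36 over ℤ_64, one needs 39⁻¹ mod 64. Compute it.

23

Run Euclid on (64, 39):
64 = 1·39 + 25
39 = 1·25 + 14
25 = 1·14 + 11
14 = 1·11 + 3
11 = 3·3 + 2
3 = 1·2 + 1
2 = 2·1 + 0
Since gcd(39, 64) = 1, back-substitute to write 1 as a combination:
1 = 3 − 2
1 = −11 + 4·3
1 = 4·14 − 5·11
1 = −5·25 + 9·14
1 = 9·39 − 14·25
1 = −14·64 + 23·39
So 39·23 ≡ 1 (mod 64).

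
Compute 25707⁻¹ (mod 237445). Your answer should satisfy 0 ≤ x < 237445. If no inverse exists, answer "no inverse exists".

23073

gcd(237445, 25707) by repeated division:
237445 = 9*25707 + 6082
25707 = 4*6082 + 1379
6082 = 4*1379 + 566
1379 = 2*566 + 247
566 = 2*247 + 72
247 = 3*72 + 31
72 = 2*31 + 10
31 = 3*10 + 1
10 = 10*1 + 0
gcd = 1, so the inverse exists. Back-substitute:
1 = 31 − 3·10
1 = −3·72 + 7·31
1 = 7·247 − 24·72
1 = −24·566 + 55·247
1 = 55·1379 − 134·566
1 = −134·6082 + 591·1379
1 = 591·25707 − 2498·6082
1 = −2498·237445 + 23073·25707
So 25707·23073 ≡ 1 (mod 237445).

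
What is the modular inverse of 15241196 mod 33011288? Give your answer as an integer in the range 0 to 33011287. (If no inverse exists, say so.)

no inverse exists

Compute gcd(15241196, 33011288):
33011288 = 2×15241196 + 2528896
15241196 = 6×2528896 + 67820
2528896 = 37×67820 + 19556
67820 = 3×19556 + 9152
19556 = 2×9152 + 1252
9152 = 7×1252 + 388
1252 = 3×388 + 88
388 = 4×88 + 36
88 = 2×36 + 16
36 = 2×16 + 4
16 = 4×4 + 0
gcd(15241196, 33011288) = 4 ≠ 1, so 15241196 has no multiplicative inverse modulo 33011288.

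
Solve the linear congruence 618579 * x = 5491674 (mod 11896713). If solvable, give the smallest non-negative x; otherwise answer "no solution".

First find gcd(618579, 11896713):
11896713 = 19·618579 + 143712
618579 = 4·143712 + 43731
143712 = 3·43731 + 12519
43731 = 3·12519 + 6174
12519 = 2·6174 + 171
6174 = 36·171 + 18
171 = 9·18 + 9
18 = 2·9 + 0
gcd = 9 and 9 | 5491674, so solutions exist. Divide through by 9: 68731x ≡ 610186 (mod 1321857).
Now find 68731⁻¹ mod 1321857:
1321857 = 19*68731 + 15968
68731 = 4*15968 + 4859
15968 = 3*4859 + 1391
4859 = 3*1391 + 686
1391 = 2*686 + 19
686 = 36*19 + 2
19 = 9*2 + 1
2 = 2*1 + 0
Back-substitute:
1 = 19 − 9·2
1 = −9·686 + 325·19
1 = 325·1391 − 659·686
1 = −659·4859 + 2302·1391
1 = 2302·15968 − 7565·4859
1 = −7565·68731 + 32562·15968
1 = 32562·1321857 − 626243·68731
So 68731·(-626243) ≡ 1 (mod 1321857), i.e. 68731⁻¹ ≡ 695614.
Then x ≡ 695614·610186 ≡ 354076 (mod 1321857); the smallest non-negative solution is x = 354076.

354076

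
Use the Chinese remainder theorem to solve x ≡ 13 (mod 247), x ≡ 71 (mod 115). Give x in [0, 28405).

10881

Write x = 13 + 247·k. Then 247·k ≡ 71 − 13 ≡ 58 (mod 115).
Need 247⁻¹ mod 115. Extended Euclid on (115, 17):
115 = 6×17 + 13
17 = 1×13 + 4
13 = 3×4 + 1
4 = 4×1 + 0
Back-substitute:
1 = 13 − 3·4
1 = −3·17 + 4·13
1 = 4·115 − 27·17
247⁻¹ ≡ 88 (mod 115), so k ≡ 88·58 ≡ 44 (mod 115).
x = 13 + 247·44 = 10881.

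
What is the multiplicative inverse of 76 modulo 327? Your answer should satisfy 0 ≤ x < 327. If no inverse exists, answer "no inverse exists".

142

Extended Euclidean algorithm:
327 = 4·76 + 23
76 = 3·23 + 7
23 = 3·7 + 2
7 = 3·2 + 1
2 = 2·1 + 0
gcd = 1, so the inverse exists. Back-substitute:
1 = 7 − 3·2
1 = −3·23 + 10·7
1 = 10·76 − 33·23
1 = −33·327 + 142·76
So 76·142 ≡ 1 (mod 327).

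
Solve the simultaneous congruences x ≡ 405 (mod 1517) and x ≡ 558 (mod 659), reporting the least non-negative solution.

Write x = 405 + 1517·k. Then 1517·k ≡ 558 − 405 ≡ 153 (mod 659).
Need 1517⁻¹ mod 659. Extended Euclid on (659, 199):
659 = 3×199 + 62
199 = 3×62 + 13
62 = 4×13 + 10
13 = 1×10 + 3
10 = 3×3 + 1
3 = 3×1 + 0
Back-substitute:
1 = 10 − 3·3
1 = −3·13 + 4·10
1 = 4·62 − 19·13
1 = −19·199 + 61·62
1 = 61·659 − 202·199
1517⁻¹ ≡ 457 (mod 659), so k ≡ 457·153 ≡ 67 (mod 659).
x = 405 + 1517·67 = 102044.

102044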